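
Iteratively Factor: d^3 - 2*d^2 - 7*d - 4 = (d + 1)*(d^2 - 3*d - 4) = (d + 1)^2*(d - 4)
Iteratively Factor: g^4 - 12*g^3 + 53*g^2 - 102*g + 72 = (g - 3)*(g^3 - 9*g^2 + 26*g - 24) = (g - 3)*(g - 2)*(g^2 - 7*g + 12) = (g - 3)^2*(g - 2)*(g - 4)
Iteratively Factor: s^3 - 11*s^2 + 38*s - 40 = (s - 4)*(s^2 - 7*s + 10) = (s - 4)*(s - 2)*(s - 5)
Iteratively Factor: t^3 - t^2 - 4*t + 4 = (t - 2)*(t^2 + t - 2) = (t - 2)*(t - 1)*(t + 2)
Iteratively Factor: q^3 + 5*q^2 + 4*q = (q + 4)*(q^2 + q) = (q + 1)*(q + 4)*(q)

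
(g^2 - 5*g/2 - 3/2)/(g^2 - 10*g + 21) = (g + 1/2)/(g - 7)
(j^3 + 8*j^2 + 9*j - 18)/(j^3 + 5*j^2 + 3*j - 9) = (j + 6)/(j + 3)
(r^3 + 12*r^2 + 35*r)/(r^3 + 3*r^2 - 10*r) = (r + 7)/(r - 2)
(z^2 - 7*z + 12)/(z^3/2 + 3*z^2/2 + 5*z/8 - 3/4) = 8*(z^2 - 7*z + 12)/(4*z^3 + 12*z^2 + 5*z - 6)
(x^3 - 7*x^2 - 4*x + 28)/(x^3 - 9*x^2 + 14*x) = (x + 2)/x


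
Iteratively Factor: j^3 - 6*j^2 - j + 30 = (j + 2)*(j^2 - 8*j + 15) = (j - 5)*(j + 2)*(j - 3)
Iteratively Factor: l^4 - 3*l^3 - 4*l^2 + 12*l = (l)*(l^3 - 3*l^2 - 4*l + 12) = l*(l + 2)*(l^2 - 5*l + 6) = l*(l - 3)*(l + 2)*(l - 2)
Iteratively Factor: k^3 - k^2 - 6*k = (k - 3)*(k^2 + 2*k) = (k - 3)*(k + 2)*(k)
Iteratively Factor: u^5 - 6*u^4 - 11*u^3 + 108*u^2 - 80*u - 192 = (u + 1)*(u^4 - 7*u^3 - 4*u^2 + 112*u - 192) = (u - 4)*(u + 1)*(u^3 - 3*u^2 - 16*u + 48) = (u - 4)*(u + 1)*(u + 4)*(u^2 - 7*u + 12) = (u - 4)^2*(u + 1)*(u + 4)*(u - 3)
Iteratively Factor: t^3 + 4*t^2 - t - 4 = (t + 4)*(t^2 - 1) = (t - 1)*(t + 4)*(t + 1)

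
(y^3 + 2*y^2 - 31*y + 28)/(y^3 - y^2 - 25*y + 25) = (y^2 + 3*y - 28)/(y^2 - 25)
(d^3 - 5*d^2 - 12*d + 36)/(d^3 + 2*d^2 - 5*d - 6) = (d - 6)/(d + 1)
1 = 1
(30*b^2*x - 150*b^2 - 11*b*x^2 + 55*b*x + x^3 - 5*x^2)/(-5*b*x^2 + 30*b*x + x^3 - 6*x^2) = (-6*b*x + 30*b + x^2 - 5*x)/(x*(x - 6))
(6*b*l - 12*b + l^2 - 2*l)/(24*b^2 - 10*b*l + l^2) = (6*b*l - 12*b + l^2 - 2*l)/(24*b^2 - 10*b*l + l^2)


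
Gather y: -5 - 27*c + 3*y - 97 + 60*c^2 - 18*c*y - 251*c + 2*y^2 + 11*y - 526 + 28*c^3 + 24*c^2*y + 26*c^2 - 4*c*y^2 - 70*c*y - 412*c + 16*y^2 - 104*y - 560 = 28*c^3 + 86*c^2 - 690*c + y^2*(18 - 4*c) + y*(24*c^2 - 88*c - 90) - 1188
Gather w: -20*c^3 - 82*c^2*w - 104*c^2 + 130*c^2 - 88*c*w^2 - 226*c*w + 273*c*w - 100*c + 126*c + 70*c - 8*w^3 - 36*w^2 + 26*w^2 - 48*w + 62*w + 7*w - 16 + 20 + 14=-20*c^3 + 26*c^2 + 96*c - 8*w^3 + w^2*(-88*c - 10) + w*(-82*c^2 + 47*c + 21) + 18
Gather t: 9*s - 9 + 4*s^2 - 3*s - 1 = 4*s^2 + 6*s - 10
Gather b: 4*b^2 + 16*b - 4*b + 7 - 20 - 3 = 4*b^2 + 12*b - 16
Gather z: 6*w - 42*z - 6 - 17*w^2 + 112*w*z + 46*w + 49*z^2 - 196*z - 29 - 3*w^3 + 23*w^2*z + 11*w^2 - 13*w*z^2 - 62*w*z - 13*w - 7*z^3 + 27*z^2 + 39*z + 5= -3*w^3 - 6*w^2 + 39*w - 7*z^3 + z^2*(76 - 13*w) + z*(23*w^2 + 50*w - 199) - 30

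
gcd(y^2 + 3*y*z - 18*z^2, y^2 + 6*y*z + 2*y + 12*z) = y + 6*z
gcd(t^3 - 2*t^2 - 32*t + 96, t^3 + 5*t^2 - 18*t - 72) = t^2 + 2*t - 24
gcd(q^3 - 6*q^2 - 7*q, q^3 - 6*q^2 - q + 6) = q + 1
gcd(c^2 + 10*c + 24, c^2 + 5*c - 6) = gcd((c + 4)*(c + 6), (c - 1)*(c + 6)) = c + 6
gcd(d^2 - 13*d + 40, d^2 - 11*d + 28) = 1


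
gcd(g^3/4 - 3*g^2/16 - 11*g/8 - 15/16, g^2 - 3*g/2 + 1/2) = 1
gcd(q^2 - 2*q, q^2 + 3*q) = q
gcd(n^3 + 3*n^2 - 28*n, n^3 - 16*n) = n^2 - 4*n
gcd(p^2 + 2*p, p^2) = p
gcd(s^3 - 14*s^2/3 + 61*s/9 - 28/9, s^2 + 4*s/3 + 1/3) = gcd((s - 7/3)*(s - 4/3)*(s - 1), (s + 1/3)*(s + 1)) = 1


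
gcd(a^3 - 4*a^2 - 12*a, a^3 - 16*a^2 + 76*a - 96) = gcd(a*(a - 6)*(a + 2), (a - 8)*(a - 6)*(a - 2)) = a - 6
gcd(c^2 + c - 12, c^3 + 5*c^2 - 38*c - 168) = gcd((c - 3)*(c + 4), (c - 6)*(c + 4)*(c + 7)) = c + 4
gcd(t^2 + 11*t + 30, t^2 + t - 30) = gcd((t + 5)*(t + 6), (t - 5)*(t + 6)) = t + 6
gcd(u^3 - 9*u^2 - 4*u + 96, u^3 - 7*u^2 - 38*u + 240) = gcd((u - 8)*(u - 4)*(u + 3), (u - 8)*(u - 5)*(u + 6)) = u - 8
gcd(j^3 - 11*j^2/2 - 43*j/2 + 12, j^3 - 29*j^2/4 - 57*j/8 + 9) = j - 8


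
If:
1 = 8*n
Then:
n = 1/8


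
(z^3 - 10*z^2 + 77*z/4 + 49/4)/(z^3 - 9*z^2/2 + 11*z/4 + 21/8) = 2*(z - 7)/(2*z - 3)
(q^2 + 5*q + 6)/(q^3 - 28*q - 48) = (q + 3)/(q^2 - 2*q - 24)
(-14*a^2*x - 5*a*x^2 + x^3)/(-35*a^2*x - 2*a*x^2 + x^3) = (2*a + x)/(5*a + x)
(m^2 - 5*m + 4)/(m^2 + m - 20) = (m - 1)/(m + 5)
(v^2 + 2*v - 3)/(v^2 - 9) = (v - 1)/(v - 3)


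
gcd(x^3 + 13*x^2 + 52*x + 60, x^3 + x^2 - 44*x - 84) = x^2 + 8*x + 12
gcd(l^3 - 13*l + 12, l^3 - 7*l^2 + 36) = l - 3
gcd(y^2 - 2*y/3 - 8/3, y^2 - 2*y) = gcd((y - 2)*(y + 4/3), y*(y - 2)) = y - 2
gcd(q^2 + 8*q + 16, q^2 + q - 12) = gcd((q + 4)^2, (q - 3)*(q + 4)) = q + 4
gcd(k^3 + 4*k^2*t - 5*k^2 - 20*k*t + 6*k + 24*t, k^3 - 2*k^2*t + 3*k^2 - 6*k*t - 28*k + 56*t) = 1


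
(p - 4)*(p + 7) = p^2 + 3*p - 28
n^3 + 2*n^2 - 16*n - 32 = (n - 4)*(n + 2)*(n + 4)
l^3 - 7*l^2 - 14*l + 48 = (l - 8)*(l - 2)*(l + 3)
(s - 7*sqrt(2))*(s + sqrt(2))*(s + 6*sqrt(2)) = s^3 - 86*s - 84*sqrt(2)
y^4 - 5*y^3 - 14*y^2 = y^2*(y - 7)*(y + 2)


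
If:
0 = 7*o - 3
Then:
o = 3/7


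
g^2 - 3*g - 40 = (g - 8)*(g + 5)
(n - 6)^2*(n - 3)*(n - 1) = n^4 - 16*n^3 + 87*n^2 - 180*n + 108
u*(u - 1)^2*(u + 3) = u^4 + u^3 - 5*u^2 + 3*u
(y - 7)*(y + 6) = y^2 - y - 42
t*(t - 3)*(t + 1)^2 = t^4 - t^3 - 5*t^2 - 3*t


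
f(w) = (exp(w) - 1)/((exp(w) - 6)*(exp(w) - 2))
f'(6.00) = 0.00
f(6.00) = 0.00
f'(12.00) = 0.00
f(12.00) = 0.00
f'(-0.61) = 0.04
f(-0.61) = -0.06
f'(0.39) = 1.26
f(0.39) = 0.20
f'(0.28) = 0.65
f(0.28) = 0.10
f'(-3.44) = 0.00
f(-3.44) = -0.08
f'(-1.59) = 0.01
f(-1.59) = -0.08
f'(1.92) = -12.58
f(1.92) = 1.47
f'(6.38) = -0.00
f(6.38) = 0.00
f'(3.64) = -0.04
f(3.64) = 0.03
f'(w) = exp(w)/((exp(w) - 6)*(exp(w) - 2)) - (exp(w) - 1)*exp(w)/((exp(w) - 6)*(exp(w) - 2)^2) - (exp(w) - 1)*exp(w)/((exp(w) - 6)^2*(exp(w) - 2))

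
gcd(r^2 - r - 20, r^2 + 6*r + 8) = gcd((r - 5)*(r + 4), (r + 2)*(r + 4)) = r + 4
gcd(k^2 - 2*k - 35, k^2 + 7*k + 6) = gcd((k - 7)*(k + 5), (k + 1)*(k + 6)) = 1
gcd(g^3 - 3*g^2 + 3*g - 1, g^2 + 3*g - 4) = g - 1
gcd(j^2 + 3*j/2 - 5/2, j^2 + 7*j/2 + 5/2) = j + 5/2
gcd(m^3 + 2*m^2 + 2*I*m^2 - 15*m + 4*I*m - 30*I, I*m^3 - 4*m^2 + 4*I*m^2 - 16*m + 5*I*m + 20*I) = 1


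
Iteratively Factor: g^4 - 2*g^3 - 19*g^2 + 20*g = (g - 5)*(g^3 + 3*g^2 - 4*g) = (g - 5)*(g - 1)*(g^2 + 4*g) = g*(g - 5)*(g - 1)*(g + 4)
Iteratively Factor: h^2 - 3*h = (h)*(h - 3)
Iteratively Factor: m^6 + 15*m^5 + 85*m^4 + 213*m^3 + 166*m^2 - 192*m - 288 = (m + 3)*(m^5 + 12*m^4 + 49*m^3 + 66*m^2 - 32*m - 96) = (m + 3)*(m + 4)*(m^4 + 8*m^3 + 17*m^2 - 2*m - 24) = (m + 2)*(m + 3)*(m + 4)*(m^3 + 6*m^2 + 5*m - 12) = (m + 2)*(m + 3)^2*(m + 4)*(m^2 + 3*m - 4) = (m + 2)*(m + 3)^2*(m + 4)^2*(m - 1)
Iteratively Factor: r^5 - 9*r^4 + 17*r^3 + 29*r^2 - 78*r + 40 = (r - 1)*(r^4 - 8*r^3 + 9*r^2 + 38*r - 40) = (r - 5)*(r - 1)*(r^3 - 3*r^2 - 6*r + 8) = (r - 5)*(r - 4)*(r - 1)*(r^2 + r - 2) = (r - 5)*(r - 4)*(r - 1)*(r + 2)*(r - 1)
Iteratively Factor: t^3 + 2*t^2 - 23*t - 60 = (t - 5)*(t^2 + 7*t + 12) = (t - 5)*(t + 3)*(t + 4)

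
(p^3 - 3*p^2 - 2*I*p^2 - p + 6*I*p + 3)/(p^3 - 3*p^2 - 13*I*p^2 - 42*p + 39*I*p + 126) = (p^2 - 2*I*p - 1)/(p^2 - 13*I*p - 42)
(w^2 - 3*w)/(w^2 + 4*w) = (w - 3)/(w + 4)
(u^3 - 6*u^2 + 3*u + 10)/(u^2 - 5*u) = u - 1 - 2/u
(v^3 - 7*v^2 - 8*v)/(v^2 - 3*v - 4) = v*(v - 8)/(v - 4)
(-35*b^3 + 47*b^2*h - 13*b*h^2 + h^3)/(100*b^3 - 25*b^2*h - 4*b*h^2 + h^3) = (-7*b^2 + 8*b*h - h^2)/(20*b^2 - b*h - h^2)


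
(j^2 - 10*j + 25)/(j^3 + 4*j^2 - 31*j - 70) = (j - 5)/(j^2 + 9*j + 14)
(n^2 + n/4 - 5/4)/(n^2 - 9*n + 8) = (n + 5/4)/(n - 8)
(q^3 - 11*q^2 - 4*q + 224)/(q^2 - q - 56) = (q^2 - 3*q - 28)/(q + 7)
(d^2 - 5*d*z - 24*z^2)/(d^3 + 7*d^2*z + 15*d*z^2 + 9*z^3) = (d - 8*z)/(d^2 + 4*d*z + 3*z^2)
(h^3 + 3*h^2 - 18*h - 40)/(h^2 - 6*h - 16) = (h^2 + h - 20)/(h - 8)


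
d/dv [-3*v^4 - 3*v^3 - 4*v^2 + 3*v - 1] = -12*v^3 - 9*v^2 - 8*v + 3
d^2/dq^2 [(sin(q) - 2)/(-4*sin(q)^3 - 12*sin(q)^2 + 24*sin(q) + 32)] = (4*sin(q)^3 + 11*sin(q)^2 - 8*sin(q) - 42)/(4*(sin(q) + 1)^2*(sin(q) + 4)^3)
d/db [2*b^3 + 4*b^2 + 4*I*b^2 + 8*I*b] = 6*b^2 + 8*b*(1 + I) + 8*I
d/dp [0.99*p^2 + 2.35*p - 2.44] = 1.98*p + 2.35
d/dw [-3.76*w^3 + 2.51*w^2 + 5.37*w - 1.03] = -11.28*w^2 + 5.02*w + 5.37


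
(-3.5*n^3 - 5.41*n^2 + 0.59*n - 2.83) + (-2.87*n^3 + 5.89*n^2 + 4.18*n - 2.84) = -6.37*n^3 + 0.48*n^2 + 4.77*n - 5.67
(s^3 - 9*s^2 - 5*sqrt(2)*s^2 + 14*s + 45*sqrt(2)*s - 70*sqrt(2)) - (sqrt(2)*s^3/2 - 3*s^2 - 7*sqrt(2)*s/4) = -sqrt(2)*s^3/2 + s^3 - 5*sqrt(2)*s^2 - 6*s^2 + 14*s + 187*sqrt(2)*s/4 - 70*sqrt(2)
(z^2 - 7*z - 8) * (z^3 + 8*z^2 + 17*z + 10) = z^5 + z^4 - 47*z^3 - 173*z^2 - 206*z - 80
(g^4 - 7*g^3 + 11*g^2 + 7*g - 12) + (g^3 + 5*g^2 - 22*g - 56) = g^4 - 6*g^3 + 16*g^2 - 15*g - 68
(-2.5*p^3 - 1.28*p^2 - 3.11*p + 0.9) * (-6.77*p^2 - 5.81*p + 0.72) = 16.925*p^5 + 23.1906*p^4 + 26.6915*p^3 + 11.0545*p^2 - 7.4682*p + 0.648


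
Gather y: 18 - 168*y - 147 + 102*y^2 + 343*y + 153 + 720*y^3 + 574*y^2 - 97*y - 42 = 720*y^3 + 676*y^2 + 78*y - 18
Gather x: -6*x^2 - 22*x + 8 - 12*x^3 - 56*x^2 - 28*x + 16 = -12*x^3 - 62*x^2 - 50*x + 24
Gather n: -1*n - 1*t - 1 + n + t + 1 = 0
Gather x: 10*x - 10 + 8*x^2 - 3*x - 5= 8*x^2 + 7*x - 15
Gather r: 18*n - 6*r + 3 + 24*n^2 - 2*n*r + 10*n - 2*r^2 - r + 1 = 24*n^2 + 28*n - 2*r^2 + r*(-2*n - 7) + 4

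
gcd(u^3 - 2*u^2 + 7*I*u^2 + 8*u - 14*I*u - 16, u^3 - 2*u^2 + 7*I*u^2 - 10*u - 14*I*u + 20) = u - 2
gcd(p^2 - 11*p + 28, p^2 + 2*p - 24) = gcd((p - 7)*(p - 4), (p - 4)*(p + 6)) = p - 4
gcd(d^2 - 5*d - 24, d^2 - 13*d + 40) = d - 8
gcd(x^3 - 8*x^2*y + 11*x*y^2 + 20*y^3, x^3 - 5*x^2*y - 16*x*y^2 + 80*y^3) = x^2 - 9*x*y + 20*y^2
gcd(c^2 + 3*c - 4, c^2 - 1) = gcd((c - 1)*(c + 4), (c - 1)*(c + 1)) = c - 1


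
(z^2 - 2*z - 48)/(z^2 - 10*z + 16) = (z + 6)/(z - 2)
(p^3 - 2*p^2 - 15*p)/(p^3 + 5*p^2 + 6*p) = (p - 5)/(p + 2)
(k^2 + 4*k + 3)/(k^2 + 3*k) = (k + 1)/k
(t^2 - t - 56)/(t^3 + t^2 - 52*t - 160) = (t + 7)/(t^2 + 9*t + 20)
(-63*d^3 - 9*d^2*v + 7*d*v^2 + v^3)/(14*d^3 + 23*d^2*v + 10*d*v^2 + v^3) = (-9*d^2 + v^2)/(2*d^2 + 3*d*v + v^2)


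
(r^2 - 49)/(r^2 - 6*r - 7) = (r + 7)/(r + 1)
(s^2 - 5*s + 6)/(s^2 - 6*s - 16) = (-s^2 + 5*s - 6)/(-s^2 + 6*s + 16)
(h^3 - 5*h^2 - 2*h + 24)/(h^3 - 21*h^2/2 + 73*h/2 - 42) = 2*(h + 2)/(2*h - 7)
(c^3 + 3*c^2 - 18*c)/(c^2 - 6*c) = (c^2 + 3*c - 18)/(c - 6)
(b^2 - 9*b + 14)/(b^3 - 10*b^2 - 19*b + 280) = (b - 2)/(b^2 - 3*b - 40)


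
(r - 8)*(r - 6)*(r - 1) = r^3 - 15*r^2 + 62*r - 48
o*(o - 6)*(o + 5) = o^3 - o^2 - 30*o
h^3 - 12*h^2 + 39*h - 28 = (h - 7)*(h - 4)*(h - 1)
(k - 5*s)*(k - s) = k^2 - 6*k*s + 5*s^2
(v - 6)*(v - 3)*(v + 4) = v^3 - 5*v^2 - 18*v + 72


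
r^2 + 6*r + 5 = (r + 1)*(r + 5)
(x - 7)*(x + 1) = x^2 - 6*x - 7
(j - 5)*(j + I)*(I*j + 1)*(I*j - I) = -j^4 + 6*j^3 - 6*j^2 + 6*j - 5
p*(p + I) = p^2 + I*p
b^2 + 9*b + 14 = (b + 2)*(b + 7)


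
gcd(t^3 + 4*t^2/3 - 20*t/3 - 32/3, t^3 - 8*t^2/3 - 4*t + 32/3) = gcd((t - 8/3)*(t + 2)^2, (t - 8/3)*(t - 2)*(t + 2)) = t^2 - 2*t/3 - 16/3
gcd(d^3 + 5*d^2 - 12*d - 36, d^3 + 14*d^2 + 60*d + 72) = d^2 + 8*d + 12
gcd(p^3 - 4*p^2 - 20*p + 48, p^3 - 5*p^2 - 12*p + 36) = p^2 - 8*p + 12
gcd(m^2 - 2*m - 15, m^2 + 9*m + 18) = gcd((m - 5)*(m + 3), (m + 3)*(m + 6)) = m + 3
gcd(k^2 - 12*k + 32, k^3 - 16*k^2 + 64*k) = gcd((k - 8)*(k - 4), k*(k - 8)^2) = k - 8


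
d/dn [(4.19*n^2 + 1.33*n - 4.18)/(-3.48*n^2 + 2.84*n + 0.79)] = (16.528*n^2 - 22.4726*n + 12.9219)/(12.1104*n^4 - 19.7664*n^3 + 2.5672*n^2 + 4.4872*n + 0.6241)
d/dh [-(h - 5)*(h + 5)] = -2*h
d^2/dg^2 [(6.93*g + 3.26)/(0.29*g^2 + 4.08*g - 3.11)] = ((0.58*g + 4.08)*(1.16*g + 8.16)*(6.93*g + 3.26) - (12.0582*g + 58.4396)*(0.29*g^2 + 4.08*g - 3.11))/(0.29*g^2 + 4.08*g - 3.11)^3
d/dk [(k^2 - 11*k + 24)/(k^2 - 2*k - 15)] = 3*(3*k^2 - 26*k + 71)/(k^4 - 4*k^3 - 26*k^2 + 60*k + 225)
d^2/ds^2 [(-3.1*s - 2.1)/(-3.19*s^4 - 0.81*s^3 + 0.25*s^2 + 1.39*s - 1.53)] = (378.55092*s^7 + 555.55764*s^6 + 160.15566*s^5 + 65.09598*s^4 - 339.28576*s^3 - 182.49444*s^2 - 4.12218*s + 22.90686)/(32.461759*s^12 + 24.727923*s^11 - 1.353198*s^10 - 45.778746*s^9 + 25.264623*s^8 + 27.78729*s^7 + 15.853871*s^6 - 38.12961*s^5 + 10.904451*s^4 + 6.192818*s^3 + 7.112664*s^2 - 9.761553*s + 3.581577)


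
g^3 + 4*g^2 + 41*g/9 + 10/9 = (g + 1/3)*(g + 5/3)*(g + 2)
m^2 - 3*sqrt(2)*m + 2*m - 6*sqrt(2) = (m + 2)*(m - 3*sqrt(2))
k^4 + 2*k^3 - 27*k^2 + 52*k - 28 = (k - 2)^2*(k - 1)*(k + 7)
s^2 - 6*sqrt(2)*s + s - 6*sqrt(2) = (s + 1)*(s - 6*sqrt(2))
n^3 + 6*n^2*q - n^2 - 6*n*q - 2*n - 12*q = (n - 2)*(n + 1)*(n + 6*q)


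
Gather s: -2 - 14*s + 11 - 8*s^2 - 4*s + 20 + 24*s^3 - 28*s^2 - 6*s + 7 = 24*s^3 - 36*s^2 - 24*s + 36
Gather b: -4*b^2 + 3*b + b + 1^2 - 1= -4*b^2 + 4*b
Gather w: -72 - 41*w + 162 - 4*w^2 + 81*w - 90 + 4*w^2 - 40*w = 0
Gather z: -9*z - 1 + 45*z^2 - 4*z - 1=45*z^2 - 13*z - 2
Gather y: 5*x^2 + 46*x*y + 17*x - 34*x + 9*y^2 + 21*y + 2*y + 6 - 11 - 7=5*x^2 - 17*x + 9*y^2 + y*(46*x + 23) - 12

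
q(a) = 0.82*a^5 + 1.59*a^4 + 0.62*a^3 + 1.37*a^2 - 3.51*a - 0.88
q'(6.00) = 6767.25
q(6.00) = 8598.26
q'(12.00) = 96304.89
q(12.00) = 238238.12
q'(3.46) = 879.29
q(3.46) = 663.56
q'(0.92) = 8.47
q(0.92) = -0.79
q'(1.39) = 36.28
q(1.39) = 8.74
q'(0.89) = 7.46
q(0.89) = -1.03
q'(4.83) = 3001.13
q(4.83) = 3104.83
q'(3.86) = 1310.75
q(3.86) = 1097.29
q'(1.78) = 84.29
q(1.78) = 31.32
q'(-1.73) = 1.11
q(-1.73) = 7.62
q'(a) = 4.1*a^4 + 6.36*a^3 + 1.86*a^2 + 2.74*a - 3.51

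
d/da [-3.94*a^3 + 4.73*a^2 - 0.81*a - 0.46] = -11.82*a^2 + 9.46*a - 0.81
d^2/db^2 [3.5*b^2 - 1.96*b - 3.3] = 7.00000000000000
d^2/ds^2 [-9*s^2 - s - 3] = -18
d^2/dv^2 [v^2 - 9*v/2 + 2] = 2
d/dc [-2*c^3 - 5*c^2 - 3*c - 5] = -6*c^2 - 10*c - 3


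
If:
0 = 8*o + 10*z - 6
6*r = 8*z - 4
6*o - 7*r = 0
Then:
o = 7/101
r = 6/101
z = 55/101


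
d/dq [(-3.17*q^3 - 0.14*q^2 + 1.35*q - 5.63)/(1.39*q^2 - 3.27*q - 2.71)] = (-4.4063*q^4 + 20.7318*q^3 + 24.3534*q^2 + 16.4102*q - 22.0686)/(1.9321*q^4 - 9.0906*q^3 + 3.1591*q^2 + 17.7234*q + 7.3441)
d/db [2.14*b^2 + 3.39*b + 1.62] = 4.28*b + 3.39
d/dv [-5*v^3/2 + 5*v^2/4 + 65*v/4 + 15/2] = -15*v^2/2 + 5*v/2 + 65/4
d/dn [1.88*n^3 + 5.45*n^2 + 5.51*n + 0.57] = 5.64*n^2 + 10.9*n + 5.51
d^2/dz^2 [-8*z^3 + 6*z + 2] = -48*z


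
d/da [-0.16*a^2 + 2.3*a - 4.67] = 2.3 - 0.32*a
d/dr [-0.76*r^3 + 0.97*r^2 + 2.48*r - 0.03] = -2.28*r^2 + 1.94*r + 2.48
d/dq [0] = 0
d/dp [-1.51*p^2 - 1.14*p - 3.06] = -3.02*p - 1.14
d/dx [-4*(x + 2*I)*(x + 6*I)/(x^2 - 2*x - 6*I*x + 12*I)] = (x^2*(8 + 56*I) + x*(-96 - 96*I) + 480 + 288*I)/(x^4 + x^3*(-4 - 12*I) + x^2*(-32 + 48*I) + x*(144 - 48*I) - 144)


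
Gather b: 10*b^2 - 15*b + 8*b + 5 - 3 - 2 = 10*b^2 - 7*b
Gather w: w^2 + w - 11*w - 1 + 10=w^2 - 10*w + 9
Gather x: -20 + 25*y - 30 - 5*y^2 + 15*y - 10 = -5*y^2 + 40*y - 60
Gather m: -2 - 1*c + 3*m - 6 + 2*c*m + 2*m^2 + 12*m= -c + 2*m^2 + m*(2*c + 15) - 8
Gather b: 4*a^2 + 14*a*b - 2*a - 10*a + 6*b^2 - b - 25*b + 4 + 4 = 4*a^2 - 12*a + 6*b^2 + b*(14*a - 26) + 8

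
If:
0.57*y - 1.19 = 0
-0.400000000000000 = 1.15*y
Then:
No Solution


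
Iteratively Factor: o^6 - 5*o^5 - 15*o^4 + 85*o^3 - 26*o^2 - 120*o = (o)*(o^5 - 5*o^4 - 15*o^3 + 85*o^2 - 26*o - 120) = o*(o - 5)*(o^4 - 15*o^2 + 10*o + 24) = o*(o - 5)*(o - 3)*(o^3 + 3*o^2 - 6*o - 8) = o*(o - 5)*(o - 3)*(o + 4)*(o^2 - o - 2) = o*(o - 5)*(o - 3)*(o - 2)*(o + 4)*(o + 1)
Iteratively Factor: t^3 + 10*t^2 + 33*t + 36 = (t + 3)*(t^2 + 7*t + 12) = (t + 3)^2*(t + 4)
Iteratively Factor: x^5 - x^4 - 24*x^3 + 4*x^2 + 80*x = (x + 4)*(x^4 - 5*x^3 - 4*x^2 + 20*x) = x*(x + 4)*(x^3 - 5*x^2 - 4*x + 20) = x*(x - 2)*(x + 4)*(x^2 - 3*x - 10) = x*(x - 2)*(x + 2)*(x + 4)*(x - 5)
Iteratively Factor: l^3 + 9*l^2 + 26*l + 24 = (l + 3)*(l^2 + 6*l + 8) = (l + 3)*(l + 4)*(l + 2)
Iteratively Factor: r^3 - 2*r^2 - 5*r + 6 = (r - 3)*(r^2 + r - 2) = (r - 3)*(r + 2)*(r - 1)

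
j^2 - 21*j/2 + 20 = (j - 8)*(j - 5/2)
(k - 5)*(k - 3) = k^2 - 8*k + 15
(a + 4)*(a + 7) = a^2 + 11*a + 28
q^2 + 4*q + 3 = (q + 1)*(q + 3)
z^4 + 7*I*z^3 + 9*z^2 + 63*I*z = z*(z - 3*I)*(z + 3*I)*(z + 7*I)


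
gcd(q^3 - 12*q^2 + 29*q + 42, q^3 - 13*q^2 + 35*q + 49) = q^2 - 6*q - 7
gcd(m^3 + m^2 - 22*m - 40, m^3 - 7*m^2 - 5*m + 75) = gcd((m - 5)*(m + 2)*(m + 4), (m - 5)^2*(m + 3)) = m - 5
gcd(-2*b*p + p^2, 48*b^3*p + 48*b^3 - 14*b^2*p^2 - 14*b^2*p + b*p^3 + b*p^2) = 1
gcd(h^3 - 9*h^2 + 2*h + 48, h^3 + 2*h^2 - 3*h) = 1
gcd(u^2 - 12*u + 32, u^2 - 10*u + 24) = u - 4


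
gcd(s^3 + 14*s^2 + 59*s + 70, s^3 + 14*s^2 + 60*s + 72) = s + 2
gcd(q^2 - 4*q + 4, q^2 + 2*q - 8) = q - 2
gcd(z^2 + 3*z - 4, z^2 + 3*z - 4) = z^2 + 3*z - 4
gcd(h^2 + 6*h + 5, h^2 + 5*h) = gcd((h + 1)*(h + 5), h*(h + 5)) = h + 5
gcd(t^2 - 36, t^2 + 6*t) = t + 6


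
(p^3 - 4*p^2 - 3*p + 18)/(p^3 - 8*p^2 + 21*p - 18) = (p + 2)/(p - 2)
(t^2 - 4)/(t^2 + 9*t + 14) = (t - 2)/(t + 7)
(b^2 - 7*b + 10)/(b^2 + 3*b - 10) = (b - 5)/(b + 5)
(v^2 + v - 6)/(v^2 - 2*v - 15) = (v - 2)/(v - 5)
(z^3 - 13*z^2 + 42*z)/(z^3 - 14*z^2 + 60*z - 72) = z*(z - 7)/(z^2 - 8*z + 12)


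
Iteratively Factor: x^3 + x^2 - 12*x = (x - 3)*(x^2 + 4*x) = x*(x - 3)*(x + 4)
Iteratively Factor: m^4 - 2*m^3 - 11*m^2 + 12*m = (m)*(m^3 - 2*m^2 - 11*m + 12) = m*(m - 1)*(m^2 - m - 12) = m*(m - 1)*(m + 3)*(m - 4)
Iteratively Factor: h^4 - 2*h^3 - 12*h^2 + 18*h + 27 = (h - 3)*(h^3 + h^2 - 9*h - 9) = (h - 3)*(h + 1)*(h^2 - 9) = (h - 3)*(h + 1)*(h + 3)*(h - 3)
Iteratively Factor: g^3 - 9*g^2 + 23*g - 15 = (g - 1)*(g^2 - 8*g + 15) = (g - 5)*(g - 1)*(g - 3)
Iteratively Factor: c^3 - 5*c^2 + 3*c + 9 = (c - 3)*(c^2 - 2*c - 3) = (c - 3)^2*(c + 1)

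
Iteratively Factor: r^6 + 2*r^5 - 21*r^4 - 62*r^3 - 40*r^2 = (r)*(r^5 + 2*r^4 - 21*r^3 - 62*r^2 - 40*r) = r*(r + 2)*(r^4 - 21*r^2 - 20*r) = r^2*(r + 2)*(r^3 - 21*r - 20) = r^2*(r + 1)*(r + 2)*(r^2 - r - 20) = r^2*(r - 5)*(r + 1)*(r + 2)*(r + 4)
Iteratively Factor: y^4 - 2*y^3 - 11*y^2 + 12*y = (y - 4)*(y^3 + 2*y^2 - 3*y) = y*(y - 4)*(y^2 + 2*y - 3) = y*(y - 4)*(y + 3)*(y - 1)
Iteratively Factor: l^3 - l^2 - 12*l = (l - 4)*(l^2 + 3*l) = l*(l - 4)*(l + 3)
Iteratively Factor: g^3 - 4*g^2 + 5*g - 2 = (g - 1)*(g^2 - 3*g + 2) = (g - 2)*(g - 1)*(g - 1)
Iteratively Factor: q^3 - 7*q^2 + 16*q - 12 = (q - 3)*(q^2 - 4*q + 4) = (q - 3)*(q - 2)*(q - 2)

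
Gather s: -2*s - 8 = -2*s - 8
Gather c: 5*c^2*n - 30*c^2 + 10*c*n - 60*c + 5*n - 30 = c^2*(5*n - 30) + c*(10*n - 60) + 5*n - 30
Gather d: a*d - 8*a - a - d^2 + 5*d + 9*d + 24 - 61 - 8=-9*a - d^2 + d*(a + 14) - 45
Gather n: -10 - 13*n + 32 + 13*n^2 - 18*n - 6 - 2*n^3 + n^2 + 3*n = -2*n^3 + 14*n^2 - 28*n + 16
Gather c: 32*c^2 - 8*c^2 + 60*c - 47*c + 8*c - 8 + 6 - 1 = 24*c^2 + 21*c - 3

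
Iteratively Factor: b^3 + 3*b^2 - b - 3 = (b + 3)*(b^2 - 1) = (b - 1)*(b + 3)*(b + 1)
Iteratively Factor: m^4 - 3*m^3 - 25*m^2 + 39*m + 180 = (m - 5)*(m^3 + 2*m^2 - 15*m - 36) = (m - 5)*(m + 3)*(m^2 - m - 12) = (m - 5)*(m - 4)*(m + 3)*(m + 3)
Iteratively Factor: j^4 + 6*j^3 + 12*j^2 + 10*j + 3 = (j + 1)*(j^3 + 5*j^2 + 7*j + 3) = (j + 1)*(j + 3)*(j^2 + 2*j + 1) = (j + 1)^2*(j + 3)*(j + 1)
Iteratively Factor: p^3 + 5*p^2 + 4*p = (p + 4)*(p^2 + p) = (p + 1)*(p + 4)*(p)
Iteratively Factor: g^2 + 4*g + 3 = (g + 3)*(g + 1)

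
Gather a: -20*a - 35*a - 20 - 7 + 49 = 22 - 55*a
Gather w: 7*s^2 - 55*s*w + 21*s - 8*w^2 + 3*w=7*s^2 + 21*s - 8*w^2 + w*(3 - 55*s)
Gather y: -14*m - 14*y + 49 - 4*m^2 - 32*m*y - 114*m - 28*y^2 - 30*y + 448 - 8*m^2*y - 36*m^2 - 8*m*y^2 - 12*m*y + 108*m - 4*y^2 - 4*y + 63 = -40*m^2 - 20*m + y^2*(-8*m - 32) + y*(-8*m^2 - 44*m - 48) + 560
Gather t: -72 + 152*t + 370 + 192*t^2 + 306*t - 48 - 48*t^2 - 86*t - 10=144*t^2 + 372*t + 240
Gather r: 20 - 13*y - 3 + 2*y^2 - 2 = 2*y^2 - 13*y + 15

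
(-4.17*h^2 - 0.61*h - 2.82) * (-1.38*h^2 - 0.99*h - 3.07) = 5.7546*h^4 + 4.9701*h^3 + 17.2974*h^2 + 4.6645*h + 8.6574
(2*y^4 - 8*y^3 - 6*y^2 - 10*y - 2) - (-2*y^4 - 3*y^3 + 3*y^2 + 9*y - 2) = 4*y^4 - 5*y^3 - 9*y^2 - 19*y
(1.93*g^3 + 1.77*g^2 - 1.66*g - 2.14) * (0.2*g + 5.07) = 0.386*g^4 + 10.1391*g^3 + 8.6419*g^2 - 8.8442*g - 10.8498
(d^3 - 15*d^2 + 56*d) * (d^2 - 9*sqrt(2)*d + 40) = d^5 - 15*d^4 - 9*sqrt(2)*d^4 + 96*d^3 + 135*sqrt(2)*d^3 - 504*sqrt(2)*d^2 - 600*d^2 + 2240*d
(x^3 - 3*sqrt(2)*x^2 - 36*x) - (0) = x^3 - 3*sqrt(2)*x^2 - 36*x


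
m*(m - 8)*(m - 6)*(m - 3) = m^4 - 17*m^3 + 90*m^2 - 144*m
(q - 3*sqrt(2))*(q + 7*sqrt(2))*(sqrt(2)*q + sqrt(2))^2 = 2*q^4 + 4*q^3 + 8*sqrt(2)*q^3 - 82*q^2 + 16*sqrt(2)*q^2 - 168*q + 8*sqrt(2)*q - 84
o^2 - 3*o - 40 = (o - 8)*(o + 5)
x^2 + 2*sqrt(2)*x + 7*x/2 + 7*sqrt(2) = (x + 7/2)*(x + 2*sqrt(2))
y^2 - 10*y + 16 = (y - 8)*(y - 2)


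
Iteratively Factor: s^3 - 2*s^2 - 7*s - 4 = (s + 1)*(s^2 - 3*s - 4) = (s + 1)^2*(s - 4)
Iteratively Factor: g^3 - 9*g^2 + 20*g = (g)*(g^2 - 9*g + 20) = g*(g - 5)*(g - 4)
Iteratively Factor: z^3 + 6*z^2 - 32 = (z + 4)*(z^2 + 2*z - 8) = (z - 2)*(z + 4)*(z + 4)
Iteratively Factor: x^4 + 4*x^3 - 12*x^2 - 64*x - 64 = (x + 2)*(x^3 + 2*x^2 - 16*x - 32) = (x + 2)*(x + 4)*(x^2 - 2*x - 8) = (x - 4)*(x + 2)*(x + 4)*(x + 2)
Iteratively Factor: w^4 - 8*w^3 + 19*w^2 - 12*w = (w - 4)*(w^3 - 4*w^2 + 3*w) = (w - 4)*(w - 1)*(w^2 - 3*w) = w*(w - 4)*(w - 1)*(w - 3)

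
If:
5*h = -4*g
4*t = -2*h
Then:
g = 5*t/2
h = -2*t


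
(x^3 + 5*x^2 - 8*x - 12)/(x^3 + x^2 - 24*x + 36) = (x + 1)/(x - 3)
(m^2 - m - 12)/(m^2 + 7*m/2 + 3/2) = 2*(m - 4)/(2*m + 1)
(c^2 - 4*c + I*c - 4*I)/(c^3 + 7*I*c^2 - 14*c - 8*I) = (c - 4)/(c^2 + 6*I*c - 8)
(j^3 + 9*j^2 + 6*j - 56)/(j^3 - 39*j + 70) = (j + 4)/(j - 5)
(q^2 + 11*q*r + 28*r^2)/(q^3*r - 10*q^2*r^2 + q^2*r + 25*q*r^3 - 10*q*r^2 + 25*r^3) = (q^2 + 11*q*r + 28*r^2)/(r*(q^3 - 10*q^2*r + q^2 + 25*q*r^2 - 10*q*r + 25*r^2))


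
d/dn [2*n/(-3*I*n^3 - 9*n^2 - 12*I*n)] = 2*(2*I*n + 3)/(3*(I*n^2 + 3*n + 4*I)^2)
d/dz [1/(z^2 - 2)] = -2*z/(z^2 - 2)^2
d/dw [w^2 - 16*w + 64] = 2*w - 16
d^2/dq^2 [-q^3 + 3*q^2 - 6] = 6 - 6*q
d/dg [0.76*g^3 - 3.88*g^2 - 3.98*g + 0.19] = 2.28*g^2 - 7.76*g - 3.98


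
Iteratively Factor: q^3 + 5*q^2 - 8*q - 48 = (q - 3)*(q^2 + 8*q + 16) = (q - 3)*(q + 4)*(q + 4)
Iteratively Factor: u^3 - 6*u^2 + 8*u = (u - 2)*(u^2 - 4*u) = (u - 4)*(u - 2)*(u)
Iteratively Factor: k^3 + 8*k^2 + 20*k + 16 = (k + 2)*(k^2 + 6*k + 8) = (k + 2)*(k + 4)*(k + 2)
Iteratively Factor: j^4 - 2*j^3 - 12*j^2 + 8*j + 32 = (j - 2)*(j^3 - 12*j - 16) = (j - 2)*(j + 2)*(j^2 - 2*j - 8) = (j - 2)*(j + 2)^2*(j - 4)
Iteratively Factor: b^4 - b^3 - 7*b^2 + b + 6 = (b - 3)*(b^3 + 2*b^2 - b - 2) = (b - 3)*(b + 2)*(b^2 - 1) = (b - 3)*(b + 1)*(b + 2)*(b - 1)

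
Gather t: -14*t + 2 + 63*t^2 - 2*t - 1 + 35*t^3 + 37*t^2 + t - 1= 35*t^3 + 100*t^2 - 15*t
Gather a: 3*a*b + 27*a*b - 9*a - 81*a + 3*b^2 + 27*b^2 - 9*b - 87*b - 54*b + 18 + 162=a*(30*b - 90) + 30*b^2 - 150*b + 180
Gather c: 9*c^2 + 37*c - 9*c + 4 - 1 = 9*c^2 + 28*c + 3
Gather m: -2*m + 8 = 8 - 2*m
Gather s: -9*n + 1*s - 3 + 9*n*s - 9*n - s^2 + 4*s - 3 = -18*n - s^2 + s*(9*n + 5) - 6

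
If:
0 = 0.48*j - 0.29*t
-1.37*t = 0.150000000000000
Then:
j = -0.07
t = -0.11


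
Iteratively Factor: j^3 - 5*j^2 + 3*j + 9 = (j - 3)*(j^2 - 2*j - 3) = (j - 3)*(j + 1)*(j - 3)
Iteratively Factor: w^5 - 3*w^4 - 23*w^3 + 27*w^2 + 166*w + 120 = (w + 1)*(w^4 - 4*w^3 - 19*w^2 + 46*w + 120) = (w + 1)*(w + 2)*(w^3 - 6*w^2 - 7*w + 60) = (w + 1)*(w + 2)*(w + 3)*(w^2 - 9*w + 20) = (w - 5)*(w + 1)*(w + 2)*(w + 3)*(w - 4)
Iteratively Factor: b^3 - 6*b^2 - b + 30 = (b + 2)*(b^2 - 8*b + 15) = (b - 3)*(b + 2)*(b - 5)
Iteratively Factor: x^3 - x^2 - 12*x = (x - 4)*(x^2 + 3*x) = x*(x - 4)*(x + 3)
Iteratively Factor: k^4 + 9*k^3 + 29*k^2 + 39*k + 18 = (k + 3)*(k^3 + 6*k^2 + 11*k + 6) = (k + 2)*(k + 3)*(k^2 + 4*k + 3) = (k + 2)*(k + 3)^2*(k + 1)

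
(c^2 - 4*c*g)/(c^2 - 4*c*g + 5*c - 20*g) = c/(c + 5)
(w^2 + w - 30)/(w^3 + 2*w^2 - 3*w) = (w^2 + w - 30)/(w*(w^2 + 2*w - 3))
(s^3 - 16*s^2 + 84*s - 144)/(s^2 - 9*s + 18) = (s^2 - 10*s + 24)/(s - 3)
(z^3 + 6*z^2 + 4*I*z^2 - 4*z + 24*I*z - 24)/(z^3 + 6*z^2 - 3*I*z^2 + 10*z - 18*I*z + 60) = (z + 2*I)/(z - 5*I)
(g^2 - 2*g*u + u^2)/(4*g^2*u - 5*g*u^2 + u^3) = (-g + u)/(u*(-4*g + u))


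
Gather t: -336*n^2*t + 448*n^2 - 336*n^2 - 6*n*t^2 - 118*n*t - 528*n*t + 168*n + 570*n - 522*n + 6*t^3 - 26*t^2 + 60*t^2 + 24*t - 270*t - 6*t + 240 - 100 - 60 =112*n^2 + 216*n + 6*t^3 + t^2*(34 - 6*n) + t*(-336*n^2 - 646*n - 252) + 80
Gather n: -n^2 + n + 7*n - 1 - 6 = -n^2 + 8*n - 7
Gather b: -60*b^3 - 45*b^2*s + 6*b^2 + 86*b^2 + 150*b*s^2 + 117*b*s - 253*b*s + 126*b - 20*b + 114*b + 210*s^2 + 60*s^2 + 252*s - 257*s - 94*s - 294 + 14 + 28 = -60*b^3 + b^2*(92 - 45*s) + b*(150*s^2 - 136*s + 220) + 270*s^2 - 99*s - 252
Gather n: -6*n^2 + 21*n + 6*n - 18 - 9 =-6*n^2 + 27*n - 27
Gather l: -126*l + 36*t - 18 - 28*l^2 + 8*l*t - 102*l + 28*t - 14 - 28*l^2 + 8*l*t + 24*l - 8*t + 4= -56*l^2 + l*(16*t - 204) + 56*t - 28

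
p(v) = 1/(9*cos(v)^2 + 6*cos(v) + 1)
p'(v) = (18*sin(v)*cos(v) + 6*sin(v))/(9*cos(v)^2 + 6*cos(v) + 1)^2 = 6*sin(v)/(3*cos(v) + 1)^3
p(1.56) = 0.94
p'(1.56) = 5.45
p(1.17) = 0.21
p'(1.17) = 0.54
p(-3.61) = 0.36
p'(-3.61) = -0.57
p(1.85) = 33.32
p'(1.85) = 1109.52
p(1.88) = 131.82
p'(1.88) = 8649.76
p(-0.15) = 0.06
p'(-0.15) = -0.01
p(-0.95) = 0.13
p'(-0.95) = -0.24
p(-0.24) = 0.07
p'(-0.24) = -0.02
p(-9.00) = 0.33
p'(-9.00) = 0.47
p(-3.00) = 0.26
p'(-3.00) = 0.11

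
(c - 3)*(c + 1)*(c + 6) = c^3 + 4*c^2 - 15*c - 18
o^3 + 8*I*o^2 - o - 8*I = (o - 1)*(o + 1)*(o + 8*I)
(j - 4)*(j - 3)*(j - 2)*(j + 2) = j^4 - 7*j^3 + 8*j^2 + 28*j - 48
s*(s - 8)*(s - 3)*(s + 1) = s^4 - 10*s^3 + 13*s^2 + 24*s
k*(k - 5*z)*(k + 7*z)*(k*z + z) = k^4*z + 2*k^3*z^2 + k^3*z - 35*k^2*z^3 + 2*k^2*z^2 - 35*k*z^3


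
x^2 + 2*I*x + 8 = (x - 2*I)*(x + 4*I)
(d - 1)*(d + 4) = d^2 + 3*d - 4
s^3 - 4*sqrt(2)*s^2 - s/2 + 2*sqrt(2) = (s - 4*sqrt(2))*(s - sqrt(2)/2)*(s + sqrt(2)/2)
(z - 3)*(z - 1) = z^2 - 4*z + 3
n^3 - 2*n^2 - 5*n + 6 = (n - 3)*(n - 1)*(n + 2)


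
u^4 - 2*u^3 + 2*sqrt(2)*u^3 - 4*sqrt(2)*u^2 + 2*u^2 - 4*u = u*(u - 2)*(u + sqrt(2))^2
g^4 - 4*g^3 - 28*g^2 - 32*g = g*(g - 8)*(g + 2)^2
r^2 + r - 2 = (r - 1)*(r + 2)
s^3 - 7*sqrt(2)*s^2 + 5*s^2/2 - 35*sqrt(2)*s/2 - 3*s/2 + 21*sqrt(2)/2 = (s - 1/2)*(s + 3)*(s - 7*sqrt(2))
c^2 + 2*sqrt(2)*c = c*(c + 2*sqrt(2))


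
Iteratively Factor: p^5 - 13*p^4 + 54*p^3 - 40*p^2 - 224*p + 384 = (p + 2)*(p^4 - 15*p^3 + 84*p^2 - 208*p + 192) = (p - 3)*(p + 2)*(p^3 - 12*p^2 + 48*p - 64) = (p - 4)*(p - 3)*(p + 2)*(p^2 - 8*p + 16) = (p - 4)^2*(p - 3)*(p + 2)*(p - 4)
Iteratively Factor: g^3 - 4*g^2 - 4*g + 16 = (g + 2)*(g^2 - 6*g + 8) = (g - 4)*(g + 2)*(g - 2)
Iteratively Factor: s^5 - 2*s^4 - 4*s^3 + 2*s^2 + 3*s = (s - 1)*(s^4 - s^3 - 5*s^2 - 3*s) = s*(s - 1)*(s^3 - s^2 - 5*s - 3) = s*(s - 1)*(s + 1)*(s^2 - 2*s - 3) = s*(s - 3)*(s - 1)*(s + 1)*(s + 1)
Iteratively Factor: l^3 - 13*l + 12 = (l + 4)*(l^2 - 4*l + 3) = (l - 3)*(l + 4)*(l - 1)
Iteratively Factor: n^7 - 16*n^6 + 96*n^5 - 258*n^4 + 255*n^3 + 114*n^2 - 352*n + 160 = (n - 2)*(n^6 - 14*n^5 + 68*n^4 - 122*n^3 + 11*n^2 + 136*n - 80) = (n - 4)*(n - 2)*(n^5 - 10*n^4 + 28*n^3 - 10*n^2 - 29*n + 20) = (n - 4)*(n - 2)*(n - 1)*(n^4 - 9*n^3 + 19*n^2 + 9*n - 20) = (n - 5)*(n - 4)*(n - 2)*(n - 1)*(n^3 - 4*n^2 - n + 4) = (n - 5)*(n - 4)^2*(n - 2)*(n - 1)*(n^2 - 1) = (n - 5)*(n - 4)^2*(n - 2)*(n - 1)^2*(n + 1)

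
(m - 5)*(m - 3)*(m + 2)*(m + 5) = m^4 - m^3 - 31*m^2 + 25*m + 150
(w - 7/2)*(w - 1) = w^2 - 9*w/2 + 7/2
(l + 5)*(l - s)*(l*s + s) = l^3*s - l^2*s^2 + 6*l^2*s - 6*l*s^2 + 5*l*s - 5*s^2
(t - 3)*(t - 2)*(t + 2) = t^3 - 3*t^2 - 4*t + 12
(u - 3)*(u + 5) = u^2 + 2*u - 15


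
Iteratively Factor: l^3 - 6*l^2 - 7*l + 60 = (l - 5)*(l^2 - l - 12) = (l - 5)*(l - 4)*(l + 3)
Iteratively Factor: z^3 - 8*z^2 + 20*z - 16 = (z - 2)*(z^2 - 6*z + 8) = (z - 4)*(z - 2)*(z - 2)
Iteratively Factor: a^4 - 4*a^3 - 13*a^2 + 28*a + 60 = (a + 2)*(a^3 - 6*a^2 - a + 30) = (a - 5)*(a + 2)*(a^2 - a - 6) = (a - 5)*(a - 3)*(a + 2)*(a + 2)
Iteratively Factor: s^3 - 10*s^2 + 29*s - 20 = (s - 5)*(s^2 - 5*s + 4) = (s - 5)*(s - 4)*(s - 1)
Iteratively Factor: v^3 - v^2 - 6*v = (v - 3)*(v^2 + 2*v) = v*(v - 3)*(v + 2)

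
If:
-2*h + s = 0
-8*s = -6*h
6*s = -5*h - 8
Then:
No Solution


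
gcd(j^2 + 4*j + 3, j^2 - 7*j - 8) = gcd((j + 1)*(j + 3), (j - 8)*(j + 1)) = j + 1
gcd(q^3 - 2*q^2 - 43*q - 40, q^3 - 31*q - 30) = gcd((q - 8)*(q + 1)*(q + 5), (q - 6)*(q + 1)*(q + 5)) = q^2 + 6*q + 5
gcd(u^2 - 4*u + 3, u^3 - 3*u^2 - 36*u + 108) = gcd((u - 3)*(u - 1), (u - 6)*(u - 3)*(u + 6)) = u - 3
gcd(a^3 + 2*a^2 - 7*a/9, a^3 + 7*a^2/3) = a^2 + 7*a/3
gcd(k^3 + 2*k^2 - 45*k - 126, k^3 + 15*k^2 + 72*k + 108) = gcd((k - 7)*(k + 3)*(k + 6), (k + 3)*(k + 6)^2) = k^2 + 9*k + 18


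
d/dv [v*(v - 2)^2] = (v - 2)*(3*v - 2)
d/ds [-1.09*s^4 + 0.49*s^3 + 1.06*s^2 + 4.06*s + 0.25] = -4.36*s^3 + 1.47*s^2 + 2.12*s + 4.06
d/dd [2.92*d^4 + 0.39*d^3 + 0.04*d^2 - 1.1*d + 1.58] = 11.68*d^3 + 1.17*d^2 + 0.08*d - 1.1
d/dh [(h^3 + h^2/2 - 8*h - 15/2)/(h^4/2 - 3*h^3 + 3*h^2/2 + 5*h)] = 2*(-h^4 + h^3 + 29*h^2 - 105*h + 75)/(h^2*(h^4 - 14*h^3 + 69*h^2 - 140*h + 100))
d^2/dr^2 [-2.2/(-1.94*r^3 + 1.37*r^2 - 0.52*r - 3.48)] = ((6.028 - 25.608*r)*(1.94*r^3 - 1.37*r^2 + 0.52*r + 3.48) + 2.2*(5.82*r^2 - 2.74*r + 0.52)*(11.64*r^2 - 5.48*r + 1.04))/(1.94*r^3 - 1.37*r^2 + 0.52*r + 3.48)^3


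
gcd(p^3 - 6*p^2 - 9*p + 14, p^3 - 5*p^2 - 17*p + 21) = p^2 - 8*p + 7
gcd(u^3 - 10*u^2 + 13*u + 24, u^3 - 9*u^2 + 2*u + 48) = u^2 - 11*u + 24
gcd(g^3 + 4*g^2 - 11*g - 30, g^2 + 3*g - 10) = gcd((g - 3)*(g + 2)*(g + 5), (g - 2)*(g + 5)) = g + 5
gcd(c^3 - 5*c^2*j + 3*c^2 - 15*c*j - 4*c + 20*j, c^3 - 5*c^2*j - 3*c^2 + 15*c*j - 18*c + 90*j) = c - 5*j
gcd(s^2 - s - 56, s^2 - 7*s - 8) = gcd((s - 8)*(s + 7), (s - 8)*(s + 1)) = s - 8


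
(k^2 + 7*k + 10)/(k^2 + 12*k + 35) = (k + 2)/(k + 7)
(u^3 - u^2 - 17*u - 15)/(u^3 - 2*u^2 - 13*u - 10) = (u + 3)/(u + 2)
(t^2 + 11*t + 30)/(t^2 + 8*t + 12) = (t + 5)/(t + 2)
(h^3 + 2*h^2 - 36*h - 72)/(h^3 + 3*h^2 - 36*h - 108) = (h + 2)/(h + 3)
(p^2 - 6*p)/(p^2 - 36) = p/(p + 6)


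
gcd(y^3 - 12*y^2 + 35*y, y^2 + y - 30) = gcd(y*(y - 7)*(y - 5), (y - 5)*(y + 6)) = y - 5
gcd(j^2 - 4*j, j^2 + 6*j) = j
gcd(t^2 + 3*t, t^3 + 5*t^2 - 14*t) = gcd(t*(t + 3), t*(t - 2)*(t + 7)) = t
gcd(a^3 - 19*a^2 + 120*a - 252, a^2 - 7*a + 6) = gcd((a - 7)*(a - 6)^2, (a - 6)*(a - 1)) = a - 6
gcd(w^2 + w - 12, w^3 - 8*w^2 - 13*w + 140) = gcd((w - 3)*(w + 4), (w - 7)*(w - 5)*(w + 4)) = w + 4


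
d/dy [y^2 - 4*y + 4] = 2*y - 4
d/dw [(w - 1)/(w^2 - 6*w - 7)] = (w^2 - 6*w - 2*(w - 3)*(w - 1) - 7)/(-w^2 + 6*w + 7)^2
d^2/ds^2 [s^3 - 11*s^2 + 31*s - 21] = 6*s - 22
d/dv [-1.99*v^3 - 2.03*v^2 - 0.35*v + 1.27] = -5.97*v^2 - 4.06*v - 0.35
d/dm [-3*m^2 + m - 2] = 1 - 6*m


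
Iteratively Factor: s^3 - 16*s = (s)*(s^2 - 16) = s*(s - 4)*(s + 4)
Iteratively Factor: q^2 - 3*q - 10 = (q + 2)*(q - 5)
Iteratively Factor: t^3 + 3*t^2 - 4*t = (t + 4)*(t^2 - t) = t*(t + 4)*(t - 1)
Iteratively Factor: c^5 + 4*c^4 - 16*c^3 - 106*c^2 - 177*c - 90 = (c + 1)*(c^4 + 3*c^3 - 19*c^2 - 87*c - 90) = (c + 1)*(c + 3)*(c^3 - 19*c - 30) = (c - 5)*(c + 1)*(c + 3)*(c^2 + 5*c + 6) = (c - 5)*(c + 1)*(c + 3)^2*(c + 2)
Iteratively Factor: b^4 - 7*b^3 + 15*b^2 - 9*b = (b - 3)*(b^3 - 4*b^2 + 3*b) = (b - 3)*(b - 1)*(b^2 - 3*b) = b*(b - 3)*(b - 1)*(b - 3)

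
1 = 1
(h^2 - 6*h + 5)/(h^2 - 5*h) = (h - 1)/h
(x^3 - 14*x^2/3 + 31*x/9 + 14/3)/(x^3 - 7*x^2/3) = 1 - 7/(3*x) - 2/x^2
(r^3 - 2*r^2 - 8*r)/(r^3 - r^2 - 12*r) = (r + 2)/(r + 3)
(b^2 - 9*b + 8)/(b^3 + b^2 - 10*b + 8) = (b - 8)/(b^2 + 2*b - 8)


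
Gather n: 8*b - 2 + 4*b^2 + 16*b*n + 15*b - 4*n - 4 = 4*b^2 + 23*b + n*(16*b - 4) - 6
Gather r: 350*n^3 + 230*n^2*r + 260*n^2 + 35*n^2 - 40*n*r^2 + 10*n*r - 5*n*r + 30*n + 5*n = 350*n^3 + 295*n^2 - 40*n*r^2 + 35*n + r*(230*n^2 + 5*n)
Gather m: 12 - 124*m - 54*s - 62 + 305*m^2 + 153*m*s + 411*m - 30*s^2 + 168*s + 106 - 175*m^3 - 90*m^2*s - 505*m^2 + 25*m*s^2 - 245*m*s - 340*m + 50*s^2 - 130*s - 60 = -175*m^3 + m^2*(-90*s - 200) + m*(25*s^2 - 92*s - 53) + 20*s^2 - 16*s - 4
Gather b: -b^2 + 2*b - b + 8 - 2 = -b^2 + b + 6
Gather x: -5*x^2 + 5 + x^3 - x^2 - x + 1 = x^3 - 6*x^2 - x + 6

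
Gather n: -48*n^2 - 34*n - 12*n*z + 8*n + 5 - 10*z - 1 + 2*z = -48*n^2 + n*(-12*z - 26) - 8*z + 4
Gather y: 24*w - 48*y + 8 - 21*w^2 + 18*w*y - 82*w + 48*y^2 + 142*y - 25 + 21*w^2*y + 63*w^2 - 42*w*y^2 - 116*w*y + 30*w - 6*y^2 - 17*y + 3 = 42*w^2 - 28*w + y^2*(42 - 42*w) + y*(21*w^2 - 98*w + 77) - 14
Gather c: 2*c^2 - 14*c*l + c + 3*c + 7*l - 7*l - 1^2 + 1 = 2*c^2 + c*(4 - 14*l)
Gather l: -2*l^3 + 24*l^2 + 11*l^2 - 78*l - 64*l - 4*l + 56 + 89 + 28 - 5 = -2*l^3 + 35*l^2 - 146*l + 168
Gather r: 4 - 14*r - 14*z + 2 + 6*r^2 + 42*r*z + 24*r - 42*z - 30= 6*r^2 + r*(42*z + 10) - 56*z - 24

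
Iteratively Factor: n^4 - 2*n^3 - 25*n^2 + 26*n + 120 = (n + 4)*(n^3 - 6*n^2 - n + 30) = (n - 3)*(n + 4)*(n^2 - 3*n - 10) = (n - 5)*(n - 3)*(n + 4)*(n + 2)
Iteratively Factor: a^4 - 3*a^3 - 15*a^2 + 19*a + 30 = (a - 5)*(a^3 + 2*a^2 - 5*a - 6) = (a - 5)*(a + 1)*(a^2 + a - 6) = (a - 5)*(a - 2)*(a + 1)*(a + 3)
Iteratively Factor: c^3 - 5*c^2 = (c - 5)*(c^2) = c*(c - 5)*(c)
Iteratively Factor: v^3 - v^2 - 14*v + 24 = (v - 2)*(v^2 + v - 12) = (v - 2)*(v + 4)*(v - 3)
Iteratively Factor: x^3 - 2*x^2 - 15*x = (x + 3)*(x^2 - 5*x) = (x - 5)*(x + 3)*(x)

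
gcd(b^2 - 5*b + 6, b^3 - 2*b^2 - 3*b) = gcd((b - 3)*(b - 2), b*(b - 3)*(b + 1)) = b - 3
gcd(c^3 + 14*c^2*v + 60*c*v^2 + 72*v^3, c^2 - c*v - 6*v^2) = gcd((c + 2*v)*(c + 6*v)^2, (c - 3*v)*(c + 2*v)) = c + 2*v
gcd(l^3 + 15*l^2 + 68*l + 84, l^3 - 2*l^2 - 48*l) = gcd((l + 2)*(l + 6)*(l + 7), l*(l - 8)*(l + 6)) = l + 6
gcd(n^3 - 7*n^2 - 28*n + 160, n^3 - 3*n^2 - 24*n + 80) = n^2 + n - 20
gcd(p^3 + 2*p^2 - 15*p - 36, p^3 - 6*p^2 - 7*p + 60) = p^2 - p - 12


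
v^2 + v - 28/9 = (v - 4/3)*(v + 7/3)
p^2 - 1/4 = (p - 1/2)*(p + 1/2)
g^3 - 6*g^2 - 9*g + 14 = (g - 7)*(g - 1)*(g + 2)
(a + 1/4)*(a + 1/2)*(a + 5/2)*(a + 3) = a^4 + 25*a^3/4 + 47*a^2/4 + 101*a/16 + 15/16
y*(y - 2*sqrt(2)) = y^2 - 2*sqrt(2)*y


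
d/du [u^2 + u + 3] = 2*u + 1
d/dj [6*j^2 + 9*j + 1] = 12*j + 9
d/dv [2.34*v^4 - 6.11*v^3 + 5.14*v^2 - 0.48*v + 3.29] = 9.36*v^3 - 18.33*v^2 + 10.28*v - 0.48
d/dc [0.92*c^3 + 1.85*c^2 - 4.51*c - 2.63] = 2.76*c^2 + 3.7*c - 4.51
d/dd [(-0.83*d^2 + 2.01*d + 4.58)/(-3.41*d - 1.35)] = (2.8303*d^2 + 2.241*d + 12.9043)/(11.6281*d^2 + 9.207*d + 1.8225)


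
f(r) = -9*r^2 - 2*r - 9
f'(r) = -18*r - 2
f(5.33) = -275.34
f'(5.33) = -97.94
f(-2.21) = -48.54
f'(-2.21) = 37.78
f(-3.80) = -131.36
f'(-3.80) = 66.40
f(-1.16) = -18.79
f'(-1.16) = 18.88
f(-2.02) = -41.68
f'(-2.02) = 34.36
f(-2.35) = -54.00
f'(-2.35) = 40.30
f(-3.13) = -90.91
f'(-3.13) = 54.34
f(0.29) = -10.34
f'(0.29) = -7.22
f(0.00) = -9.00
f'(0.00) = -2.00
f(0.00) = -9.00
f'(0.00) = -2.00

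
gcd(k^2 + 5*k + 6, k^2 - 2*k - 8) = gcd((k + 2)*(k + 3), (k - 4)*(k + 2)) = k + 2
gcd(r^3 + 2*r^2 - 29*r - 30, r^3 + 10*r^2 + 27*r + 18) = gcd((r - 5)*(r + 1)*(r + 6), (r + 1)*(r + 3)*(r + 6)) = r^2 + 7*r + 6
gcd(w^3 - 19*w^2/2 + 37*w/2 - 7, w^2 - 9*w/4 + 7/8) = w - 1/2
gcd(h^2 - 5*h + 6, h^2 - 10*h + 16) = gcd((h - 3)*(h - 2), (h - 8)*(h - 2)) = h - 2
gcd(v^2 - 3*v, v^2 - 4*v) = v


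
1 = 1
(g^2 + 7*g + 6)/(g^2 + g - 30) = (g + 1)/(g - 5)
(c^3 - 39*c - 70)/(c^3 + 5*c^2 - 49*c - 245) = (c + 2)/(c + 7)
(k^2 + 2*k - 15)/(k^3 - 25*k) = (k - 3)/(k*(k - 5))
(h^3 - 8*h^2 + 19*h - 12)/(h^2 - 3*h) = h - 5 + 4/h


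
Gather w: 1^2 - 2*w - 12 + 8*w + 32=6*w + 21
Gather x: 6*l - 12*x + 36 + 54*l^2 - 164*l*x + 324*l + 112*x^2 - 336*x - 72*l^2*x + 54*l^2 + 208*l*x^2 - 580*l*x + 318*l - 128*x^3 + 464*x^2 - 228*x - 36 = 108*l^2 + 648*l - 128*x^3 + x^2*(208*l + 576) + x*(-72*l^2 - 744*l - 576)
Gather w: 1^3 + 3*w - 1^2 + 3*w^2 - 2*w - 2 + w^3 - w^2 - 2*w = w^3 + 2*w^2 - w - 2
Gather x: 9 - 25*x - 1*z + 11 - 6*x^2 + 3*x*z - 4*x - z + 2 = -6*x^2 + x*(3*z - 29) - 2*z + 22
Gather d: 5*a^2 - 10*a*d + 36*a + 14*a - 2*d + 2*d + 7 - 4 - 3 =5*a^2 - 10*a*d + 50*a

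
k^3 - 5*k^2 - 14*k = k*(k - 7)*(k + 2)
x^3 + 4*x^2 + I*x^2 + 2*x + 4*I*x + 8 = (x + 4)*(x - I)*(x + 2*I)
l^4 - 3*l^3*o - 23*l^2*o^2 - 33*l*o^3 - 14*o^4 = (l - 7*o)*(l + o)^2*(l + 2*o)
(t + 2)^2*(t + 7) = t^3 + 11*t^2 + 32*t + 28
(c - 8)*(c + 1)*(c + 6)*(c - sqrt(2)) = c^4 - sqrt(2)*c^3 - c^3 - 50*c^2 + sqrt(2)*c^2 - 48*c + 50*sqrt(2)*c + 48*sqrt(2)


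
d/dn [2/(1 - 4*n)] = 8/(4*n - 1)^2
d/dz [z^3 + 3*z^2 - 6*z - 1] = 3*z^2 + 6*z - 6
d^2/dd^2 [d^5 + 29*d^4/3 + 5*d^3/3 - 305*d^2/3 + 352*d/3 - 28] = 20*d^3 + 116*d^2 + 10*d - 610/3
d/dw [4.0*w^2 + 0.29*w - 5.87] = 8.0*w + 0.29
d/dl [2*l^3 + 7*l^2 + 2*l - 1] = 6*l^2 + 14*l + 2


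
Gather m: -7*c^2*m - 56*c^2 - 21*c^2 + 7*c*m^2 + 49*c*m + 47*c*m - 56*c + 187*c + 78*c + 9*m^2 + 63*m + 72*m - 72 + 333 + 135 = -77*c^2 + 209*c + m^2*(7*c + 9) + m*(-7*c^2 + 96*c + 135) + 396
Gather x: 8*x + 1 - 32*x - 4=-24*x - 3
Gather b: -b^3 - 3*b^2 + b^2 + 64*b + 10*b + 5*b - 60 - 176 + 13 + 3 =-b^3 - 2*b^2 + 79*b - 220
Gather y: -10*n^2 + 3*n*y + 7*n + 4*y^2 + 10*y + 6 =-10*n^2 + 7*n + 4*y^2 + y*(3*n + 10) + 6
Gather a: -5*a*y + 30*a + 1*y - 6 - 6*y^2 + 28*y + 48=a*(30 - 5*y) - 6*y^2 + 29*y + 42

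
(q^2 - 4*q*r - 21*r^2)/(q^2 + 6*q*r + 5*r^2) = (q^2 - 4*q*r - 21*r^2)/(q^2 + 6*q*r + 5*r^2)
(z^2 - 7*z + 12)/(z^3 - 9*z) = (z - 4)/(z*(z + 3))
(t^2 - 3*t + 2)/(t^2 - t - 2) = (t - 1)/(t + 1)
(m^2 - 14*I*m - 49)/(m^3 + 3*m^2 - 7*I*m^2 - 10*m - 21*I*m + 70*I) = (m - 7*I)/(m^2 + 3*m - 10)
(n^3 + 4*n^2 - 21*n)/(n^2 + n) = (n^2 + 4*n - 21)/(n + 1)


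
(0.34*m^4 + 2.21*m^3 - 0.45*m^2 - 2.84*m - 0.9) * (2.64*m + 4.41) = 0.8976*m^5 + 7.3338*m^4 + 8.5581*m^3 - 9.4821*m^2 - 14.9004*m - 3.969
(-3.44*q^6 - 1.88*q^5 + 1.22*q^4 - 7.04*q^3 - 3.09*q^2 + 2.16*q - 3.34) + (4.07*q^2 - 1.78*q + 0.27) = -3.44*q^6 - 1.88*q^5 + 1.22*q^4 - 7.04*q^3 + 0.98*q^2 + 0.38*q - 3.07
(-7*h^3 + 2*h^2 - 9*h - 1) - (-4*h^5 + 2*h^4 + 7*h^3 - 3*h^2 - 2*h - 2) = 4*h^5 - 2*h^4 - 14*h^3 + 5*h^2 - 7*h + 1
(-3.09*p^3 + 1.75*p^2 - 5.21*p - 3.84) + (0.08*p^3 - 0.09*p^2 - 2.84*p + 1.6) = -3.01*p^3 + 1.66*p^2 - 8.05*p - 2.24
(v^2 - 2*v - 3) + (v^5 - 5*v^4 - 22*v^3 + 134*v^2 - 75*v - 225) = v^5 - 5*v^4 - 22*v^3 + 135*v^2 - 77*v - 228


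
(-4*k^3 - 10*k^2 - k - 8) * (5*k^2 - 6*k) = -20*k^5 - 26*k^4 + 55*k^3 - 34*k^2 + 48*k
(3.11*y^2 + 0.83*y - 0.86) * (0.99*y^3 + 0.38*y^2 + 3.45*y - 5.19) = 3.0789*y^5 + 2.0035*y^4 + 10.1935*y^3 - 13.6042*y^2 - 7.2747*y + 4.4634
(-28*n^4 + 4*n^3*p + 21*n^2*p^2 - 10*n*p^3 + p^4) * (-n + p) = 28*n^5 - 32*n^4*p - 17*n^3*p^2 + 31*n^2*p^3 - 11*n*p^4 + p^5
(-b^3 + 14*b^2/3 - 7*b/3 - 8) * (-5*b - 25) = 5*b^4 + 5*b^3/3 - 105*b^2 + 295*b/3 + 200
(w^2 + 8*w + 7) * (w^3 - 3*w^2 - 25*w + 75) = w^5 + 5*w^4 - 42*w^3 - 146*w^2 + 425*w + 525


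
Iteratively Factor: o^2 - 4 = (o - 2)*(o + 2)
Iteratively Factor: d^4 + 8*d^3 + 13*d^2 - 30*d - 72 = (d + 3)*(d^3 + 5*d^2 - 2*d - 24) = (d + 3)^2*(d^2 + 2*d - 8) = (d - 2)*(d + 3)^2*(d + 4)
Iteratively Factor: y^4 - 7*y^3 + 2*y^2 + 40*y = (y - 4)*(y^3 - 3*y^2 - 10*y) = (y - 5)*(y - 4)*(y^2 + 2*y) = y*(y - 5)*(y - 4)*(y + 2)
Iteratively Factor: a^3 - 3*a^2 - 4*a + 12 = (a - 3)*(a^2 - 4) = (a - 3)*(a - 2)*(a + 2)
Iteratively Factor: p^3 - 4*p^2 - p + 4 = (p - 4)*(p^2 - 1) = (p - 4)*(p - 1)*(p + 1)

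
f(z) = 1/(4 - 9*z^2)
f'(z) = 18*z/(4 - 9*z^2)^2 = 18*z/(9*z^2 - 4)^2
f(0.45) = 0.46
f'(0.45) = 1.71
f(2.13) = -0.03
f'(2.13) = 0.03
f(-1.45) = -0.07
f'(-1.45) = -0.12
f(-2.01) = -0.03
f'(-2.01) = -0.03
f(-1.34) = -0.08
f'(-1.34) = -0.16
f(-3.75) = -0.01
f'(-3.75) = -0.00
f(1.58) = -0.05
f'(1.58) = 0.08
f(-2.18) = -0.03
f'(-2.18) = -0.03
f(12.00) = 0.00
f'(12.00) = 0.00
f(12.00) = 0.00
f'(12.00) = 0.00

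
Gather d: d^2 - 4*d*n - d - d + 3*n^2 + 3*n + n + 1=d^2 + d*(-4*n - 2) + 3*n^2 + 4*n + 1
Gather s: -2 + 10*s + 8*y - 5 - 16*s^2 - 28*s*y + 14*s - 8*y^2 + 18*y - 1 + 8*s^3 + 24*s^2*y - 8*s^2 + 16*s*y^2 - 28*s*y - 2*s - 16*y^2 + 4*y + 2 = 8*s^3 + s^2*(24*y - 24) + s*(16*y^2 - 56*y + 22) - 24*y^2 + 30*y - 6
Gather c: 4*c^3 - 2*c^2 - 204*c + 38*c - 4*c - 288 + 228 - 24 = 4*c^3 - 2*c^2 - 170*c - 84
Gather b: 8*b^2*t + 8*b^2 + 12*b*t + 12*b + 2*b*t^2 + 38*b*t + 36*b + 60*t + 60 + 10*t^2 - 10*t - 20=b^2*(8*t + 8) + b*(2*t^2 + 50*t + 48) + 10*t^2 + 50*t + 40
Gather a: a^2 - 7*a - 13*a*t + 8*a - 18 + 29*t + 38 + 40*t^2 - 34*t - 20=a^2 + a*(1 - 13*t) + 40*t^2 - 5*t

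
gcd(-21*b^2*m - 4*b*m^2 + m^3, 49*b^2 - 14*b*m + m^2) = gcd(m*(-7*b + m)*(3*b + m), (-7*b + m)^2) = 7*b - m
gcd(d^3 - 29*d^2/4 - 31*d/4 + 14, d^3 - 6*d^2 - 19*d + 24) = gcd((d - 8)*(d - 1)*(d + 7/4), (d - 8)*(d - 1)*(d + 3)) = d^2 - 9*d + 8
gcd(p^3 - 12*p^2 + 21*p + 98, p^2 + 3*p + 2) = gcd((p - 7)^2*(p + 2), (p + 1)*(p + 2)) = p + 2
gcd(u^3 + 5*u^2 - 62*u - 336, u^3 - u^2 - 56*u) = u^2 - u - 56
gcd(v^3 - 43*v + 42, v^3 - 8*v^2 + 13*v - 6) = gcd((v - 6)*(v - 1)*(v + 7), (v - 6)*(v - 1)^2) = v^2 - 7*v + 6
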